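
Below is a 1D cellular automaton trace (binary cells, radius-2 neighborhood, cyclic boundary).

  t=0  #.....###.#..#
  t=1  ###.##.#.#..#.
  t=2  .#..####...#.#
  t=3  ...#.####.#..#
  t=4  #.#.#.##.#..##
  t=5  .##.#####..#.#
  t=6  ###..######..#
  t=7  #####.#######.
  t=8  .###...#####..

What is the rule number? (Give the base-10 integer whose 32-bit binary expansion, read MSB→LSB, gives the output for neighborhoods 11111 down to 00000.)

  [31] ##### => #  t=5,i=6
  [30] ####. => #  t=2,i=6
  [29] ###.# => .  t=0,i=8
  [28] ###.. => #  t=2,i=7
  [27] ##.## => .  t=1,i=3
  [26] ##.#. => #  t=0,i=9
  [25] ##..# => #  t=5,i=9
  [24] ##... => #  t=0,i=1
  [23] #.### => .  t=1,i=0
  [22] #.##. => #  t=1,i=4
  [21] #.#.# => #  t=1,i=7
  [20] #.#.. => .  t=0,i=10
  [19] #..## => #  t=0,i=12
  [18] #..#. => #  t=1,i=11
  [17] #...# => .  t=2,i=9
  [16] #.... => #  t=0,i=2
  [15] .#### => #  t=2,i=5
  [14] .###. => #  t=0,i=7
  [13] .##.# => #  t=1,i=5
  [12] .##.. => #  t=0,i=0
  [11] .#.## => #  t=1,i=13
  [10] .#.#. => .  t=1,i=8
  [9] .#..# => .  t=0,i=11
  [8] .#... => #  t=3,i=0
  [7] ..### => .  t=0,i=6
  [6] ..##. => .  t=0,i=13
  [5] ..#.# => .  t=1,i=12
  [4] ..#.. => #  t=3,i=13
  [3] ...## => #  t=0,i=5
  [2] ...#. => #  t=2,i=10
  [1] ....# => #  t=0,i=4
  [0] ..... => .  t=0,i=3
  bits 11010111011011011111100100011110 = 3614308638

3614308638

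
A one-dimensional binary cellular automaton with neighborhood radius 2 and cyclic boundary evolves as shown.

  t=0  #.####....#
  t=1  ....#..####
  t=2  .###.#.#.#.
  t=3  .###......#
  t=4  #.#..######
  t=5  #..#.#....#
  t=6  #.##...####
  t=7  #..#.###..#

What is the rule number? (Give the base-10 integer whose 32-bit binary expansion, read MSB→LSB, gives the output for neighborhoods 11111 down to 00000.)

  ##### -> .   bit 31 = 0  t=4,i=7
  ####. -> #   bit 30 = 1  t=0,i=4
  ###.# -> #   bit 29 = 1  t=2,i=3
  ###.. -> .   bit 28 = 0  t=0,i=5
  ##.## -> .   bit 27 = 0  t=0,i=1
  ##.#. -> .   bit 26 = 0  t=2,i=4
  ##..# -> .   bit 25 = 0  t=5,i=1
  ##... -> .   bit 24 = 0  t=0,i=6
  #.### -> .   bit 23 = 0  t=0,i=2
  #.##. -> .   bit 22 = 0  t=6,i=2
  #.#.# -> .   bit 21 = 0  t=2,i=5
  #.#.. -> .   bit 20 = 0  t=2,i=9
  #..## -> .   bit 19 = 0  t=1,i=6
  #..#. -> #   bit 18 = 1  t=5,i=2
  #...# -> #   bit 17 = 1  t=6,i=5
  #.... -> #   bit 16 = 1  t=0,i=7
  .#### -> .   bit 15 = 0  t=0,i=3
  .###. -> #   bit 14 = 1  t=2,i=2
  .##.# -> .   bit 13 = 0  t=0,i=0
  .##.. -> #   bit 12 = 1  t=5,i=0
  .#.## -> #   bit 11 = 1  t=3,i=0
  .#.#. -> .   bit 10 = 0  t=2,i=6
  .#..# -> #   bit 9 = 1  t=1,i=5
  .#... -> .   bit 8 = 0  t=5,i=6
  ..### -> #   bit 7 = 1  t=1,i=7
  ..##. -> #   bit 6 = 1  t=0,i=10
  ..#.# -> #   bit 5 = 1  t=3,i=10
  ..#.. -> .   bit 4 = 0  t=1,i=4
  ...## -> #   bit 3 = 1  t=0,i=9
  ...#. -> #   bit 2 = 1  t=1,i=3
  ....# -> #   bit 1 = 1  t=0,i=8
  ..... -> #   bit 0 = 1  t=3,i=6
  bits 01100000000001110101101011101111 = 1611094767

1611094767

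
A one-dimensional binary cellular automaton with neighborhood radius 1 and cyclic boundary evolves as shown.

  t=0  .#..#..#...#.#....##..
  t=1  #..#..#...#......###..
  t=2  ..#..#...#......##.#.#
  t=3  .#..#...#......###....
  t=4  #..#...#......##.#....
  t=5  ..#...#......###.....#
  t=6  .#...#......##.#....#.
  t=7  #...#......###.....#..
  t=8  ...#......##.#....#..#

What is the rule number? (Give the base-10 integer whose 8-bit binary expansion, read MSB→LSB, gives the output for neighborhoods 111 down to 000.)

74

  [7] ### => .  t=1,i=18
  [6] ##. => #  t=0,i=19
  [5] #.# => .  t=0,i=12
  [4] #.. => .  t=0,i=2
  [3] .## => #  t=0,i=18
  [2] .#. => .  t=0,i=1
  [1] ..# => #  t=0,i=0
  [0] ... => .  t=0,i=9
  bits 01001010 = 74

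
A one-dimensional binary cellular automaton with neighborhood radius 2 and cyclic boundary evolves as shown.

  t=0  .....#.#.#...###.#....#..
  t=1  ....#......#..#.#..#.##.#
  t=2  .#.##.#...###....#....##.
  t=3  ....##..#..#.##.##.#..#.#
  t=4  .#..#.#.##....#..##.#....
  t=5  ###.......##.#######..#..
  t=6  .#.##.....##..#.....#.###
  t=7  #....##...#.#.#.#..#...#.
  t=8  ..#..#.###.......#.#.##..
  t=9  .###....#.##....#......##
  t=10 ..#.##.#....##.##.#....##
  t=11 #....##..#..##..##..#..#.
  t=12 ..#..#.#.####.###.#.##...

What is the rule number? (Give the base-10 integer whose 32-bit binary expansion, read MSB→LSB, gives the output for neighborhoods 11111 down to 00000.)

  #####|.  b31=0 t=5,i=15
  ####.|.  b30=0 t=5,i=18
  ###.#|.  b29=0 t=0,i=15
  ###..|.  b28=0 t=2,i=12
  ##.##|.  b27=0 t=3,i=15
  ##.#.|#  b26=1 t=0,i=16
  ##..#|#  b25=1 t=2,i=24
  ##...|#  b24=1 t=2,i=13
  #.###|.  b23=0 t=5,i=13
  #.##.|.  b22=0 t=1,i=21
  #.#.#|.  b21=0 t=0,i=7
  #.#..|.  b20=0 t=0,i=9
  #..##|#  b19=1 t=4,i=16
  #..#.|.  b18=0 t=1,i=13
  #...#|#  b17=1 t=0,i=11
  #....|#  b16=1 t=0,i=19
  .####|#  b15=1 t=5,i=14
  .###.|#  b14=1 t=0,i=14
  .##.#|#  b13=1 t=1,i=22
  .##..|.  b12=0 t=2,i=23
  .#.##|.  b11=0 t=1,i=20
  .#.#.|.  b10=0 t=0,i=6
  .#..#|#  b9=1 t=1,i=12
  .#...|.  b8=0 t=0,i=10
  ..###|.  b7=0 t=0,i=13
  ..##.|#  b6=1 t=2,i=22
  ..#.#|.  b5=0 t=0,i=5
  ..#..|#  b4=1 t=0,i=22
  ...##|.  b3=0 t=0,i=12
  ...#.|#  b2=1 t=0,i=4
  ....#|.  b1=0 t=0,i=3
  .....|.  b0=0 t=0,i=0
  bits 00000111000010111110001001010100 = 118219348

118219348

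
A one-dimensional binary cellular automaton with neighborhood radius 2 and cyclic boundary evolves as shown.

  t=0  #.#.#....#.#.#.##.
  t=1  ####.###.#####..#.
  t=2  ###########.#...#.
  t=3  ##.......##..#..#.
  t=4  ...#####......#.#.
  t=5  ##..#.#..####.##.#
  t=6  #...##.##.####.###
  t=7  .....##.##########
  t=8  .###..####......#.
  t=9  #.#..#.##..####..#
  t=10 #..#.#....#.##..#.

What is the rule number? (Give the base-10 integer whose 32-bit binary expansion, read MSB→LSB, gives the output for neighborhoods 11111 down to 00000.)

  #####|.  b31=0 t=1,i=11
  ####.|#  b30=1 t=1,i=2
  ###.#|#  b29=1 t=1,i=3
  ###..|.  b28=0 t=1,i=13
  ##.##|#  b27=1 t=1,i=4
  ##.#.|.  b26=0 t=0,i=17
  ##..#|.  b25=0 t=1,i=14
  ##...|.  b24=0 t=3,i=2
  #.###|#  b23=1 t=1,i=0
  #.##.|.  b22=0 t=0,i=15
  #.#.#|#  b21=1 t=0,i=0
  #.#..|.  b20=0 t=0,i=4
  #..##|#  b19=1 t=5,i=8
  #..#.|.  b18=0 t=1,i=15
  #...#|.  b17=0 t=2,i=14
  #....|#  b16=1 t=0,i=6
  .####|#  b15=1 t=1,i=1
  .###.|#  b14=1 t=1,i=6
  .##.#|#  b13=1 t=0,i=16
  .##..|.  b12=0 t=3,i=1
  .#.##|.  b11=0 t=0,i=14
  .#.#.|#  b10=1 t=0,i=1
  .#..#|#  b9=1 t=3,i=14
  .#...|#  b8=1 t=0,i=5
  ..###|.  b7=0 t=4,i=3
  ..##.|.  b6=0 t=3,i=9
  ..#.#|#  b5=1 t=0,i=9
  ..#..|.  b4=0 t=3,i=13
  ...##|.  b3=0 t=3,i=8
  ...#.|.  b2=0 t=0,i=8
  ....#|#  b1=1 t=0,i=7
  .....|#  b0=1 t=3,i=4
  bits 01101000101010011110011100100011 = 1755965219

1755965219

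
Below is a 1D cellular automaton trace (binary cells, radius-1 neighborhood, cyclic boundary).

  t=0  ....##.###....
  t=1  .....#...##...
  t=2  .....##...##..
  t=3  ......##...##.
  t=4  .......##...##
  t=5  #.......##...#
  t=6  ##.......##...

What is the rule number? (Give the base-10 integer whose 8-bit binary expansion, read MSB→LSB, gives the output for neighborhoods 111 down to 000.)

  ### -> .   bit 7 = 0  t=0,i=8
  ##. -> #   bit 6 = 1  t=0,i=5
  #.# -> .   bit 5 = 0  t=0,i=6
  #.. -> #   bit 4 = 1  t=0,i=10
  .## -> .   bit 3 = 0  t=0,i=4
  .#. -> #   bit 2 = 1  t=1,i=5
  ..# -> .   bit 1 = 0  t=0,i=3
  ... -> .   bit 0 = 0  t=0,i=0
  bits 01010100 = 84

84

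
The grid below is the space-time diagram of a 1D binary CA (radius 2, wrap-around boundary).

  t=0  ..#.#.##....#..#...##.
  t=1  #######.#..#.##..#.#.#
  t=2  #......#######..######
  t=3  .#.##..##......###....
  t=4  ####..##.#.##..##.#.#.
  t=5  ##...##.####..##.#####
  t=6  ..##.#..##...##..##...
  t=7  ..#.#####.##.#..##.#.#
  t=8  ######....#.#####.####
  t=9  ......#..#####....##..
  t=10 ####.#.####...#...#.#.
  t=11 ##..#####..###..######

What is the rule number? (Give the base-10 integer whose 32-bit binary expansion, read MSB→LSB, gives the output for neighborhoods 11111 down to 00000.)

  #####|.  b31=0 t=1,i=1
  ####.|.  b30=0 t=1,i=5
  ###.#|.  b29=0 t=1,i=6
  ###..|.  b28=0 t=2,i=0
  ##.##|.  b27=0 t=5,i=7
  ##.#.|#  b26=1 t=1,i=7
  ##..#|.  b25=0 t=1,i=15
  ##...|#  b24=1 t=0,i=8
  #.###|#  b23=1 t=1,i=21
  #.##.|#  b22=1 t=0,i=6
  #.#.#|#  b21=1 t=0,i=4
  #.#..|#  b20=1 t=1,i=8
  #..##|#  b19=1 t=2,i=15
  #..#.|#  b18=1 t=0,i=14
  #...#|#  b17=1 t=0,i=0
  #....|.  b16=0 t=0,i=9
  .####|#  b15=1 t=1,i=0
  .###.|#  b14=1 t=3,i=16
  .##.#|.  b13=0 t=4,i=7
  .##..|.  b12=0 t=0,i=7
  .#.##|#  b11=1 t=0,i=5
  .#.#.|#  b10=1 t=0,i=3
  .#..#|#  b9=1 t=0,i=13
  .#...|.  b8=0 t=0,i=16
  ..###|#  b7=1 t=2,i=7
  ..##.|#  b6=1 t=0,i=19
  ..#.#|#  b5=1 t=0,i=2
  ..#..|.  b4=0 t=0,i=12
  ...##|.  b3=0 t=0,i=18
  ...#.|#  b2=1 t=0,i=1
  ....#|.  b1=0 t=0,i=10
  .....|#  b0=1 t=2,i=3
  bits 00000101111111101100111011100101 = 100585189

100585189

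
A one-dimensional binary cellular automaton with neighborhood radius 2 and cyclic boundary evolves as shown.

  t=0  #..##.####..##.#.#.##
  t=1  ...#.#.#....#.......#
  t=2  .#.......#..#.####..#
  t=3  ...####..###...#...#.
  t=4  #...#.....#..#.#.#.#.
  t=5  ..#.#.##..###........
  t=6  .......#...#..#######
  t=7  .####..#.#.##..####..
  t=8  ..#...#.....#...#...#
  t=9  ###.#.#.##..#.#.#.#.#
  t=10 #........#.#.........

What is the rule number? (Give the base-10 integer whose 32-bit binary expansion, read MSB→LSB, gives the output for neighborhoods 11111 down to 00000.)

  #####|#  b31=1 t=6,i=16
  ####.|.  b30=0 t=0,i=8
  ###.#|.  b29=0 t=9,i=2
  ###..|.  b28=0 t=0,i=0
  ##.##|#  b27=1 t=0,i=5
  ##.#.|.  b26=0 t=0,i=14
  ##..#|.  b25=0 t=0,i=1
  ##...|.  b24=0 t=3,i=12
  #.###|.  b23=0 t=0,i=6
  #.##.|.  b22=0 t=5,i=6
  #.#.#|.  b21=0 t=0,i=15
  #.#..|.  b20=0 t=1,i=7
  #..##|.  b19=0 t=0,i=2
  #..#.|#  b18=1 t=2,i=11
  #...#|#  b17=1 t=1,i=1
  #....|#  b16=1 t=1,i=9
  .####|#  b15=1 t=0,i=7
  .###.|#  b14=1 t=0,i=20
  .##.#|.  b13=0 t=0,i=4
  .##..|#  b12=1 t=5,i=7
  .#.##|.  b11=0 t=0,i=18
  .#.#.|.  b10=0 t=0,i=16
  .#..#|#  b9=1 t=2,i=10
  .#...|.  b8=0 t=1,i=0
  ..###|.  b7=0 t=3,i=3
  ..##.|#  b6=1 t=0,i=3
  ..#.#|.  b5=0 t=1,i=3
  ..#..|#  b4=1 t=1,i=12
  ...##|.  b3=0 t=3,i=2
  ...#.|.  b2=0 t=1,i=2
  ....#|.  b1=0 t=1,i=10
  .....|#  b0=1 t=1,i=15
  bits 10001000000001111101001001010001 = 2282213969

2282213969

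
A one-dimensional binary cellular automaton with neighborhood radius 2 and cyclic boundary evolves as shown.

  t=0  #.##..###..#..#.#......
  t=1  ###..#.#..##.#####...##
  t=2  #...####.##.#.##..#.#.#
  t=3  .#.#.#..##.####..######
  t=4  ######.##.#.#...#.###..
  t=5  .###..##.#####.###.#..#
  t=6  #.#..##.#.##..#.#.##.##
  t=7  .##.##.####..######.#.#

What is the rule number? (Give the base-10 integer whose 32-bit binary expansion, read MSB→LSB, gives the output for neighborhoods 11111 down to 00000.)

  #####|#  b31=1 t=1,i=0
  ####.|.  b30=0 t=1,i=1
  ###.#|.  b29=0 t=2,i=7
  ###..|.  b28=0 t=0,i=8
  ##.##|#  b27=1 t=1,i=12
  ##.#.|#  b26=1 t=2,i=11
  ##..#|.  b25=0 t=0,i=4
  ##...|#  b24=1 t=1,i=18
  #.###|.  b23=0 t=1,i=13
  #.##.|#  b22=1 t=0,i=2
  #.#.#|#  b21=1 t=2,i=12
  #.#..|#  b20=1 t=0,i=16
  #..##|#  b19=1 t=0,i=5
  #..#.|#  b18=1 t=0,i=10
  #...#|.  b17=0 t=1,i=19
  #....|.  b16=0 t=0,i=18
  .####|#  b15=1 t=1,i=14
  .###.|#  b14=1 t=0,i=7
  .##.#|.  b13=0 t=1,i=11
  .##..|.  b12=0 t=0,i=3
  .#.##|#  b11=1 t=0,i=1
  .#.#.|#  b10=1 t=0,i=15
  .#..#|.  b9=0 t=0,i=12
  .#...|#  b8=1 t=0,i=17
  ..###|.  b7=0 t=0,i=6
  ..##.|#  b6=1 t=1,i=10
  ..#.#|#  b5=1 t=0,i=0
  ..#..|#  b4=1 t=0,i=11
  ...##|#  b3=1 t=1,i=20
  ...#.|#  b2=1 t=0,i=22
  ....#|#  b1=1 t=0,i=21
  .....|.  b0=0 t=0,i=19
  bits 10001101011111001100110101111110 = 2373766526

2373766526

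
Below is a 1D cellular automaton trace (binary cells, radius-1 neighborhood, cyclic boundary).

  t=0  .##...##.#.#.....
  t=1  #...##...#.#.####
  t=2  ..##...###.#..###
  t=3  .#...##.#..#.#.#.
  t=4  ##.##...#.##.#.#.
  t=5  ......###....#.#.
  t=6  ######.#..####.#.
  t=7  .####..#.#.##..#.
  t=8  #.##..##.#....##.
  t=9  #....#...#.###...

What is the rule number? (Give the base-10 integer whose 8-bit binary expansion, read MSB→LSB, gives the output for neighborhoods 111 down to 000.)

135

  ### -> #   bit 7 = 1  t=1,i=14
  ##. -> .   bit 6 = 0  t=0,i=2
  #.# -> .   bit 5 = 0  t=0,i=8
  #.. -> .   bit 4 = 0  t=0,i=3
  .## -> .   bit 3 = 0  t=0,i=1
  .#. -> #   bit 2 = 1  t=0,i=9
  ..# -> #   bit 1 = 1  t=0,i=0
  ... -> #   bit 0 = 1  t=0,i=4
  bits 10000111 = 135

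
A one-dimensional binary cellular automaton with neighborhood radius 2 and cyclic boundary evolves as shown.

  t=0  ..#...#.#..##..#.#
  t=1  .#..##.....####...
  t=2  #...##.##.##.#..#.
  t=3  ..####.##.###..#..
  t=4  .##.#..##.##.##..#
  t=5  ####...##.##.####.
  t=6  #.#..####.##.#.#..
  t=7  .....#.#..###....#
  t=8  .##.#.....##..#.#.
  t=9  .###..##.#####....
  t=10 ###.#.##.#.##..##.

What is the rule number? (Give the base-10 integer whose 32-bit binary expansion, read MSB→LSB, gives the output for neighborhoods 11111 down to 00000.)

  [31] ##### => #  t=9,i=11
  [30] ####. => #  t=1,i=13
  [29] ###.# => .  t=3,i=5
  [28] ###.. => .  t=1,i=14
  [27] ##.## => .  t=2,i=6
  [26] ##.#. => #  t=2,i=12
  [25] ##..# => #  t=0,i=13
  [24] ##... => .  t=1,i=6
  [23] #.### => #  t=3,i=10
  [22] #.##. => #  t=2,i=7
  [21] #.#.# => .  t=6,i=13
  [20] #.#.. => .  t=0,i=8
  [19] #..## => .  t=0,i=10
  [18] #..#. => #  t=0,i=1
  [17] #...# => #  t=0,i=4
  [16] #.... => #  t=1,i=7
  [15] .#### => .  t=1,i=12
  [14] .###. => #  t=3,i=11
  [13] .##.# => #  t=2,i=5
  [12] .##.. => #  t=0,i=12
  [11] .#.## => #  t=4,i=0
  [10] .#.#. => .  t=0,i=7
  [9] .#..# => .  t=0,i=0
  [8] .#... => .  t=0,i=3
  [7] ..### => #  t=1,i=11
  [6] ..##. => #  t=0,i=11
  [5] ..#.# => .  t=0,i=6
  [4] ..#.. => .  t=0,i=2
  [3] ...## => #  t=1,i=10
  [2] ...#. => #  t=0,i=5
  [1] ....# => .  t=1,i=9
  [0] ..... => #  t=1,i=8
  bits 11000110110001110111100011001101 = 3334961357

3334961357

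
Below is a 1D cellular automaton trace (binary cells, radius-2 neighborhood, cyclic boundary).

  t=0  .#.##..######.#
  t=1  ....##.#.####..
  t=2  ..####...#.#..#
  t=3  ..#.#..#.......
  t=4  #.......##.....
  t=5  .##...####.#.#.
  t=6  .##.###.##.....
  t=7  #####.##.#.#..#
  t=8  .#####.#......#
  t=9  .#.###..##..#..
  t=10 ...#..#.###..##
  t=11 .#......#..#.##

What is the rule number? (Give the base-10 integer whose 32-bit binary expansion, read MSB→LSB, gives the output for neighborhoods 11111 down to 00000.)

  ##### -> #   bit 31 = 1  t=0,i=9
  ####. -> #   bit 30 = 1  t=0,i=11
  ###.# -> #   bit 29 = 1  t=0,i=12
  ###.. -> .   bit 28 = 0  t=1,i=12
  ##.## -> #   bit 27 = 1  t=6,i=3
  ##.#. -> .   bit 26 = 0  t=0,i=13
  ##..# -> #   bit 25 = 1  t=0,i=5
  ##... -> .   bit 24 = 0  t=1,i=13
  #.### -> #   bit 23 = 1  t=1,i=9
  #.##. -> .   bit 22 = 0  t=0,i=3
  #.#.# -> .   bit 21 = 0  t=0,i=1
  #.#.. -> .   bit 20 = 0  t=2,i=11
  #..## -> .   bit 19 = 0  t=0,i=6
  #..#. -> .   bit 18 = 0  t=2,i=13
  #...# -> #   bit 17 = 1  t=2,i=7
  #.... -> #   bit 16 = 1  t=1,i=14
  .#### -> .   bit 15 = 0  t=0,i=8
  .###. -> .   bit 14 = 0  t=6,i=5
  .##.# -> #   bit 13 = 1  t=1,i=5
  .##.. -> #   bit 12 = 1  t=0,i=4
  .#.## -> .   bit 11 = 0  t=0,i=2
  .#.#. -> .   bit 10 = 0  t=0,i=0
  .#..# -> .   bit 9 = 0  t=2,i=0
  .#... -> #   bit 8 = 1  t=3,i=8
  ..### -> #   bit 7 = 1  t=0,i=7
  ..##. -> #   bit 6 = 1  t=1,i=4
  ..#.# -> .   bit 5 = 0  t=2,i=9
  ..#.. -> .   bit 4 = 0  t=2,i=14
  ...## -> #   bit 3 = 1  t=1,i=3
  ...#. -> .   bit 2 = 0  t=2,i=8
  ....# -> #   bit 1 = 1  t=1,i=2
  ..... -> .   bit 0 = 0  t=1,i=0
  bits 11101010100000110011000111001010 = 3934466506

3934466506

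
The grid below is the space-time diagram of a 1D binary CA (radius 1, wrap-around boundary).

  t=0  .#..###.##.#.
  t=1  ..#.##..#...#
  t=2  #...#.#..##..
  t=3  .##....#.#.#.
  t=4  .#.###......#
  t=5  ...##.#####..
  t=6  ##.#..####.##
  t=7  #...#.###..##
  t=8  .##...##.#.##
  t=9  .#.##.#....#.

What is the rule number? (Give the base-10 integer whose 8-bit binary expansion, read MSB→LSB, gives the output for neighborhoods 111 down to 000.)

153

  nb ###: next=#  (t=0,i=5, bit7=1)
  nb ##.: next=.  (t=0,i=6, bit6=0)
  nb #.#: next=.  (t=0,i=7, bit5=0)
  nb #..: next=#  (t=0,i=2, bit4=1)
  nb .##: next=#  (t=0,i=4, bit3=1)
  nb .#.: next=.  (t=0,i=1, bit2=0)
  nb ..#: next=.  (t=0,i=0, bit1=0)
  nb ...: next=#  (t=1,i=10, bit0=1)
  bits 10011001 = 153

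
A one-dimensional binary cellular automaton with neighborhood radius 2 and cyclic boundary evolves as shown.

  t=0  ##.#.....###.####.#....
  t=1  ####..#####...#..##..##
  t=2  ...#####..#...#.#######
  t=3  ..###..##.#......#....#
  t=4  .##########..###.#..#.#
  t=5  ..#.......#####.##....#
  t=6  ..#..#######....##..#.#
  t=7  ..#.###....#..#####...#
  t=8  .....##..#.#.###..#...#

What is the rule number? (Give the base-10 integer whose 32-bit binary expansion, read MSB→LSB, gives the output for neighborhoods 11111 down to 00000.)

  nb #####: next=.  (t=1,i=0, bit31=0)
  nb ####.: next=.  (t=0,i=15, bit30=0)
  nb ###.#: next=.  (t=0,i=11, bit29=0)
  nb ###..: next=#  (t=1,i=3, bit28=1)
  nb ##.##: next=.  (t=0,i=12, bit27=0)
  nb ##.#.: next=#  (t=0,i=2, bit26=1)
  nb ##..#: next=#  (t=1,i=4, bit25=1)
  nb ##...: next=.  (t=1,i=11, bit24=0)
  nb #.###: next=.  (t=0,i=13, bit23=0)
  nb #.##.: next=#  (t=5,i=16, bit22=1)
  nb #.#.#: next=#  (t=4,i=22, bit21=1)
  nb #.#..: next=#  (t=0,i=3, bit20=1)
  nb #..##: next=#  (t=1,i=5, bit19=1)
  nb #..#.: next=.  (t=2,i=9, bit18=0)
  nb #...#: next=.  (t=1,i=12, bit17=0)
  nb #....: next=.  (t=0,i=5, bit16=0)
  nb .####: next=#  (t=0,i=14, bit15=1)
  nb .###.: next=#  (t=0,i=10, bit14=1)
  nb .##.#: next=#  (t=0,i=1, bit13=1)
  nb .##..: next=#  (t=1,i=18, bit12=1)
  nb .#.##: next=.  (t=2,i=15, bit11=0)
  nb .#.#.: next=.  (t=4,i=21, bit10=0)
  nb .#..#: next=.  (t=1,i=15, bit9=0)
  nb .#...: next=.  (t=0,i=4, bit8=0)
  nb ..###: next=#  (t=0,i=9, bit7=1)
  nb ..##.: next=#  (t=0,i=0, bit6=1)
  nb ..#.#: next=.  (t=2,i=14, bit5=0)
  nb ..#..: next=#  (t=1,i=14, bit4=1)
  nb ...##: next=#  (t=0,i=8, bit3=1)
  nb ...#.: next=.  (t=1,i=13, bit2=0)
  nb ....#: next=#  (t=0,i=7, bit1=1)
  nb .....: next=#  (t=0,i=6, bit0=1)
  bits 00010110011110001111000011011011 = 377024731

377024731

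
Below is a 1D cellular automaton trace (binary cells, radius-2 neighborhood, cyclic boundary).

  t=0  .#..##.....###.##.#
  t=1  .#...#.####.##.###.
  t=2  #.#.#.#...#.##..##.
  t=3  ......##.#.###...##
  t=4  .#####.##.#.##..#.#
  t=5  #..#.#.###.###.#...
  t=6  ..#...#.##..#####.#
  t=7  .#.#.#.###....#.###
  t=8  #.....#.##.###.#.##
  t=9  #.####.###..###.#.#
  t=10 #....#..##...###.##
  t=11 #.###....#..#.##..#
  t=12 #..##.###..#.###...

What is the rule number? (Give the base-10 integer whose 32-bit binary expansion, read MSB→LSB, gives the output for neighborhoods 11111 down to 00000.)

  ##### -> #   bit 31 = 1  t=4,i=3
  ####. -> .   bit 30 = 0  t=1,i=9
  ###.# -> #   bit 29 = 1  t=0,i=13
  ###.. -> #   bit 28 = 1  t=1,i=17
  ##.## -> .   bit 27 = 0  t=0,i=14
  ##.#. -> #   bit 26 = 1  t=0,i=17
  ##..# -> .   bit 25 = 0  t=1,i=18
  ##... -> .   bit 24 = 0  t=0,i=6
  #.### -> .   bit 23 = 0  t=1,i=7
  #.##. -> #   bit 22 = 1  t=0,i=15
  #.#.# -> .   bit 21 = 0  t=0,i=18
  #.#.. -> #   bit 20 = 1  t=0,i=1
  #..## -> .   bit 19 = 0  t=0,i=3
  #..#. -> #   bit 18 = 1  t=1,i=0
  #...# -> .   bit 17 = 0  t=1,i=3
  #.... -> #   bit 16 = 1  t=0,i=7
  .#### -> .   bit 15 = 0  t=1,i=8
  .###. -> #   bit 14 = 1  t=0,i=12
  .##.# -> #   bit 13 = 1  t=0,i=16
  .##.. -> #   bit 12 = 1  t=0,i=5
  .#.## -> #   bit 11 = 1  t=1,i=6
  .#.#. -> .   bit 10 = 0  t=0,i=0
  .#..# -> .   bit 9 = 0  t=0,i=2
  .#... -> #   bit 8 = 1  t=1,i=2
  ..### -> .   bit 7 = 0  t=0,i=11
  ..##. -> .   bit 6 = 0  t=0,i=4
  ..#.# -> .   bit 5 = 0  t=1,i=5
  ..#.. -> .   bit 4 = 0  t=1,i=1
  ...## -> #   bit 3 = 1  t=0,i=10
  ...#. -> #   bit 2 = 1  t=1,i=4
  ....# -> #   bit 1 = 1  t=0,i=9
  ..... -> #   bit 0 = 1  t=0,i=8
  bits 10110100010101010111100100001111 = 3025500431

3025500431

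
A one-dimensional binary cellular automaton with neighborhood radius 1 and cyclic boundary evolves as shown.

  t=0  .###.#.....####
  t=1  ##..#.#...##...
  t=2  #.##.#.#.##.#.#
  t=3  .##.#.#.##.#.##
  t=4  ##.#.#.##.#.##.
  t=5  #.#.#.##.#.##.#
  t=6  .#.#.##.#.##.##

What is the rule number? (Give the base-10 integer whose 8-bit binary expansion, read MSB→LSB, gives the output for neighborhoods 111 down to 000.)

58

  ###|.  b7=0 t=0,i=2
  ##.|.  b6=0 t=0,i=3
  #.#|#  b5=1 t=0,i=0
  #..|#  b4=1 t=0,i=6
  .##|#  b3=1 t=0,i=1
  .#.|.  b2=0 t=0,i=5
  ..#|#  b1=1 t=0,i=10
  ...|.  b0=0 t=0,i=7
  bits 00111010 = 58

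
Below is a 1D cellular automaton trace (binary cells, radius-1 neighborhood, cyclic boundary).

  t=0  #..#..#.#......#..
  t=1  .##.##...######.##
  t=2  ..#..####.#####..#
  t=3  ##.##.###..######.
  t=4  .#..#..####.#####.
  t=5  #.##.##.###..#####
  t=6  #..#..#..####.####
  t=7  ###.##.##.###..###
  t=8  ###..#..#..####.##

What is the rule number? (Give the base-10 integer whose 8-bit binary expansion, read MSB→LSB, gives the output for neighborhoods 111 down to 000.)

211

  nb ###: next=#  (t=1,i=10, bit7=1)
  nb ##.: next=#  (t=1,i=2, bit6=1)
  nb #.#: next=.  (t=0,i=7, bit5=0)
  nb #..: next=#  (t=0,i=1, bit4=1)
  nb .##: next=.  (t=1,i=1, bit3=0)
  nb .#.: next=.  (t=0,i=0, bit2=0)
  nb ..#: next=#  (t=0,i=2, bit1=1)
  nb ...: next=#  (t=0,i=10, bit0=1)
  bits 11010011 = 211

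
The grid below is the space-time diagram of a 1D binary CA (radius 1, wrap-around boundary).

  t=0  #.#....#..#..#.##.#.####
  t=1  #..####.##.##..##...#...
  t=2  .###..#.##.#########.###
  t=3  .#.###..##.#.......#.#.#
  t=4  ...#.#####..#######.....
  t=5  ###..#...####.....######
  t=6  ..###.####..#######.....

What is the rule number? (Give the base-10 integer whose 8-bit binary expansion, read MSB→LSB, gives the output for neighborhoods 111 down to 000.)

  [7] ### => .  t=0,i=21
  [6] ##. => #  t=0,i=0
  [5] #.# => .  t=0,i=1
  [4] #.. => #  t=0,i=3
  [3] .## => #  t=0,i=15
  [2] .#. => .  t=0,i=2
  [1] ..# => #  t=0,i=6
  [0] ... => #  t=0,i=4
  bits 01011011 = 91

91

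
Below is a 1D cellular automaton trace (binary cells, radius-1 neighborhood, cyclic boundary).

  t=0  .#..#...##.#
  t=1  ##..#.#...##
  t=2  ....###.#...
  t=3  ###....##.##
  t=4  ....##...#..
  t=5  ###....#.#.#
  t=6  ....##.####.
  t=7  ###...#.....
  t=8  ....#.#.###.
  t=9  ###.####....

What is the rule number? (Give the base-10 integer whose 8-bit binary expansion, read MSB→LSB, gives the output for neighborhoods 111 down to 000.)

37

  nb ###: next=.  (t=1,i=0, bit7=0)
  nb ##.: next=.  (t=0,i=9, bit6=0)
  nb #.#: next=#  (t=0,i=0, bit5=1)
  nb #..: next=.  (t=0,i=2, bit4=0)
  nb .##: next=.  (t=0,i=8, bit3=0)
  nb .#.: next=#  (t=0,i=1, bit2=1)
  nb ..#: next=.  (t=0,i=3, bit1=0)
  nb ...: next=#  (t=0,i=6, bit0=1)
  bits 00100101 = 37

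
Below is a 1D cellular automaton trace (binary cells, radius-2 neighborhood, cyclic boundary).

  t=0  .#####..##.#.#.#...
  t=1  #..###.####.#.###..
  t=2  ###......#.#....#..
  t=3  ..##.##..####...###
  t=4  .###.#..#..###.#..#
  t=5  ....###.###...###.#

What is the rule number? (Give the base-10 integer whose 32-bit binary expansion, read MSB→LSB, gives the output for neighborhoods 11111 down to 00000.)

3579324281

  #####|#  b31=1 t=0,i=3
  ####.|#  b30=1 t=0,i=4
  ###.#|.  b29=0 t=1,i=5
  ###..|#  b28=1 t=0,i=5
  ##.##|.  b27=0 t=1,i=6
  ##.#.|#  b26=1 t=0,i=10
  ##..#|.  b25=0 t=0,i=6
  ##...|#  b24=1 t=2,i=3
  #.###|.  b23=0 t=1,i=7
  #.##.|#  b22=1 t=3,i=5
  #.#.#|.  b21=0 t=0,i=11
  #.#..|#  b20=1 t=0,i=15
  #..##|#  b19=1 t=0,i=7
  #..#.|.  b18=0 t=1,i=18
  #...#|.  b17=0 t=3,i=14
  #....|.  b16=0 t=0,i=17
  .####|.  b15=0 t=0,i=2
  .###.|.  b14=0 t=1,i=4
  .##.#|#  b13=1 t=0,i=9
  .##..|.  b12=0 t=3,i=6
  .#.##|.  b11=0 t=1,i=13
  .#.#.|#  b10=1 t=0,i=12
  .#..#|#  b9=1 t=1,i=1
  .#...|#  b8=1 t=0,i=16
  ..###|.  b7=0 t=0,i=1
  ..##.|#  b6=1 t=0,i=8
  ..#.#|#  b5=1 t=2,i=9
  ..#..|#  b4=1 t=1,i=0
  ...##|#  b3=1 t=0,i=0
  ...#.|.  b2=0 t=2,i=8
  ....#|.  b1=0 t=0,i=18
  .....|#  b0=1 t=2,i=5
  bits 11010101010110000010011101111001 = 3579324281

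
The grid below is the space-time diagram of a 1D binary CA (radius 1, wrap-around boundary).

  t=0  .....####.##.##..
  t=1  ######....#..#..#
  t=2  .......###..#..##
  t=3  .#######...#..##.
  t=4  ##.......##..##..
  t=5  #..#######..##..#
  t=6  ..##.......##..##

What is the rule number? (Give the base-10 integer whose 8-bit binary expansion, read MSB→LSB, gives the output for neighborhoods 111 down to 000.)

  ### -> .   bit 7 = 0  t=0,i=6
  ##. -> .   bit 6 = 0  t=0,i=8
  #.# -> .   bit 5 = 0  t=0,i=9
  #.. -> .   bit 4 = 0  t=0,i=15
  .## -> #   bit 3 = 1  t=0,i=5
  .#. -> .   bit 2 = 0  t=1,i=10
  ..# -> #   bit 1 = 1  t=0,i=4
  ... -> #   bit 0 = 1  t=0,i=0
  bits 00001011 = 11

11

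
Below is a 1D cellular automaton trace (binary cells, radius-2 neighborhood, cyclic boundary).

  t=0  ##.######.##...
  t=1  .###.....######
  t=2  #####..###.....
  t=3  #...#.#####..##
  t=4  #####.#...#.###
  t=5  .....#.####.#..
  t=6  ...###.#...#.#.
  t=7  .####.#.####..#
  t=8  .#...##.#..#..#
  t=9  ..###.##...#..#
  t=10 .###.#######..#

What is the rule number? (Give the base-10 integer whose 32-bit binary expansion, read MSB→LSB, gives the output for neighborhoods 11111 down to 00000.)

501903806

  [31] ##### => .  t=0,i=5
  [30] ####. => .  t=0,i=7
  [29] ###.# => .  t=0,i=8
  [28] ###.. => #  t=1,i=3
  [27] ##.## => #  t=0,i=2
  [26] ##.#. => #  t=4,i=5
  [25] ##..# => .  t=2,i=5
  [24] ##... => #  t=0,i=12
  [23] #.### => #  t=0,i=3
  [22] #.##. => #  t=0,i=10
  [21] #.#.# => #  t=7,i=6
  [20] #.#.. => .  t=4,i=6
  [19] #..## => #  t=2,i=6
  [18] #..#. => .  t=7,i=13
  [17] #...# => #  t=0,i=13
  [16] #.... => .  t=1,i=5
  [15] .#### => .  t=0,i=4
  [14] .###. => #  t=1,i=2
  [13] .##.# => #  t=0,i=1
  [12] .##.. => #  t=0,i=11
  [11] .#.## => .  t=3,i=5
  [10] .#.#. => .  t=6,i=12
  [9] .#..# => .  t=8,i=9
  [8] .#... => #  t=4,i=7
  [7] ..### => #  t=1,i=9
  [6] ..##. => .  t=0,i=0
  [5] ..#.# => #  t=3,i=4
  [4] ..#.. => #  t=8,i=11
  [3] ...## => #  t=0,i=14
  [2] ...#. => #  t=3,i=3
  [1] ....# => #  t=1,i=7
  [0] ..... => .  t=1,i=6
  bits 00011101111010100111000110111110 = 501903806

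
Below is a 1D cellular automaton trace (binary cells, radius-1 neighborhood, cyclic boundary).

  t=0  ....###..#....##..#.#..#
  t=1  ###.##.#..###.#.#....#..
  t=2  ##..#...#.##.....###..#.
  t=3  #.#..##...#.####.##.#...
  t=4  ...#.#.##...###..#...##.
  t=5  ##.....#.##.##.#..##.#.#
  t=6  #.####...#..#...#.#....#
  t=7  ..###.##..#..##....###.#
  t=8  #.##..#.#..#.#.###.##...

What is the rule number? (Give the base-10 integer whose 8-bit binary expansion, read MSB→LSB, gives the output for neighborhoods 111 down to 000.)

153

  [7] ### => #  t=0,i=5
  [6] ##. => .  t=0,i=6
  [5] #.# => .  t=0,i=19
  [4] #.. => #  t=0,i=0
  [3] .## => #  t=0,i=4
  [2] .#. => .  t=0,i=9
  [1] ..# => .  t=0,i=3
  [0] ... => #  t=0,i=1
  bits 10011001 = 153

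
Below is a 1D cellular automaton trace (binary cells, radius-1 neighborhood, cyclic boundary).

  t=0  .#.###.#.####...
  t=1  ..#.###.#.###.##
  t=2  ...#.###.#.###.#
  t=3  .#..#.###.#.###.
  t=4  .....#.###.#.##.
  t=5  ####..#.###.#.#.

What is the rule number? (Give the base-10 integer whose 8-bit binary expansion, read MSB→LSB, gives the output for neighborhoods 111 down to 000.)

225

  ### -> #   bit 7 = 1  t=0,i=4
  ##. -> #   bit 6 = 1  t=0,i=5
  #.# -> #   bit 5 = 1  t=0,i=2
  #.. -> .   bit 4 = 0  t=0,i=13
  .## -> .   bit 3 = 0  t=0,i=3
  .#. -> .   bit 2 = 0  t=0,i=1
  ..# -> .   bit 1 = 0  t=0,i=0
  ... -> #   bit 0 = 1  t=0,i=14
  bits 11100001 = 225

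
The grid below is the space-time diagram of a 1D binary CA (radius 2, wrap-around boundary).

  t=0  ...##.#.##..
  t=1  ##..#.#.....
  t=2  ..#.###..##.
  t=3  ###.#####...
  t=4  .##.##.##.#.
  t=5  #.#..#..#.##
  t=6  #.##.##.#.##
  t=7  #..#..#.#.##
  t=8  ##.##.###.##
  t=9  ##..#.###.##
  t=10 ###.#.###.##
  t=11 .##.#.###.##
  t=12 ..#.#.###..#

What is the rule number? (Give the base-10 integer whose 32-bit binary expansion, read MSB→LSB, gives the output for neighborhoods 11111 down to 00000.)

1924851255

  #####|.  b31=0 t=3,i=6
  ####.|#  b30=1 t=3,i=7
  ###.#|#  b29=1 t=3,i=2
  ###..|#  b28=1 t=2,i=6
  ##.##|.  b27=0 t=3,i=3
  ##.#.|.  b26=0 t=0,i=5
  ##..#|#  b25=1 t=1,i=2
  ##...|.  b24=0 t=0,i=10
  #.###|#  b23=1 t=2,i=4
  #.##.|.  b22=0 t=0,i=8
  #.#.#|#  b21=1 t=0,i=6
  #.#..|#  b20=1 t=1,i=6
  #..##|#  b19=1 t=2,i=8
  #..#.|.  b18=0 t=1,i=3
  #...#|#  b17=1 t=2,i=0
  #....|.  b16=0 t=0,i=11
  .####|#  b15=1 t=3,i=5
  .###.|#  b14=1 t=2,i=5
  .##.#|#  b13=1 t=0,i=4
  .##..|.  b12=0 t=0,i=9
  .#.##|.  b11=0 t=0,i=7
  .#.#.|#  b10=1 t=1,i=5
  .#..#|#  b9=1 t=4,i=11
  .#...|.  b8=0 t=1,i=7
  ..###|.  b7=0 t=3,i=0
  ..##.|.  b6=0 t=0,i=3
  ..#.#|#  b5=1 t=1,i=4
  ..#..|#  b4=1 t=5,i=5
  ...##|.  b3=0 t=0,i=2
  ...#.|#  b2=1 t=2,i=1
  ....#|#  b1=1 t=0,i=1
  .....|#  b0=1 t=0,i=0
  bits 01110010101110101110011000110111 = 1924851255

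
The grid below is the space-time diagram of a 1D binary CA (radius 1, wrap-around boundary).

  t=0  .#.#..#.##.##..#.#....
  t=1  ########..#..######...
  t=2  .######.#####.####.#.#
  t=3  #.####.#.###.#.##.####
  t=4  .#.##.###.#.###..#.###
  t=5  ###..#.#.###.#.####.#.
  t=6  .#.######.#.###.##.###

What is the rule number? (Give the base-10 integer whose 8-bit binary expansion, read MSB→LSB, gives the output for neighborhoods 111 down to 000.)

  ###|#  b7=1 t=1,i=1
  ##.|.  b6=0 t=0,i=9
  #.#|#  b5=1 t=0,i=2
  #..|#  b4=1 t=0,i=4
  .##|.  b3=0 t=0,i=8
  .#.|#  b2=1 t=0,i=1
  ..#|#  b1=1 t=0,i=0
  ...|.  b0=0 t=0,i=19
  bits 10110110 = 182

182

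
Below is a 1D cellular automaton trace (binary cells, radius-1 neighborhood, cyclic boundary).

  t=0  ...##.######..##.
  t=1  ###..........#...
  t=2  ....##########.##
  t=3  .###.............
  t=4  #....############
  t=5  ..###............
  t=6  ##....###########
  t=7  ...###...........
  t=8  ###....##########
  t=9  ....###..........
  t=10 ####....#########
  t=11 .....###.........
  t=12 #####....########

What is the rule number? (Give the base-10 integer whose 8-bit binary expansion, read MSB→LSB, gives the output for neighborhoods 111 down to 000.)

7

  nb ###: next=.  (t=0,i=7, bit7=0)
  nb ##.: next=.  (t=0,i=4, bit6=0)
  nb #.#: next=.  (t=0,i=5, bit5=0)
  nb #..: next=.  (t=0,i=12, bit4=0)
  nb .##: next=.  (t=0,i=3, bit3=0)
  nb .#.: next=#  (t=1,i=13, bit2=1)
  nb ..#: next=#  (t=0,i=2, bit1=1)
  nb ...: next=#  (t=0,i=0, bit0=1)
  bits 00000111 = 7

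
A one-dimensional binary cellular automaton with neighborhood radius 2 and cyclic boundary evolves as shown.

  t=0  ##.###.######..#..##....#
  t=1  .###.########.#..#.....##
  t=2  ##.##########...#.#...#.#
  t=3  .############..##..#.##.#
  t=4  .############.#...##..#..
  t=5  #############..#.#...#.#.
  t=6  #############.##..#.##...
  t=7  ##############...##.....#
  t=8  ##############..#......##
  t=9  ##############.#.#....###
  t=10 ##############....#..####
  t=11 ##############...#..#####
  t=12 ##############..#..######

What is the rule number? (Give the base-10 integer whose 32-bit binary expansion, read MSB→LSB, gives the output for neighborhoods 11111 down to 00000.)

  [31] ##### => #  t=0,i=9
  [30] ####. => #  t=0,i=11
  [29] ###.# => #  t=0,i=1
  [28] ###.. => #  t=0,i=12
  [27] ##.## => #  t=0,i=2
  [26] ##.#. => .  t=1,i=13
  [25] ##..# => .  t=0,i=13
  [24] ##... => .  t=0,i=20
  [23] #.### => #  t=0,i=3
  [22] #.##. => .  t=3,i=21
  [21] #.#.# => .  t=3,i=24
  [20] #.#.. => .  t=1,i=14
  [19] #..## => #  t=0,i=17
  [18] #..#. => #  t=0,i=14
  [17] #...# => .  t=2,i=14
  [16] #.... => .  t=0,i=21
  [15] .#### => #  t=0,i=8
  [14] .###. => .  t=0,i=0
  [13] .##.# => #  t=1,i=24
  [12] .##.. => .  t=0,i=19
  [11] .#.## => .  t=2,i=23
  [10] .#.#. => .  t=2,i=17
  [9] .#..# => .  t=0,i=16
  [8] .#... => #  t=1,i=18
  [7] ..### => #  t=0,i=24
  [6] ..##. => .  t=0,i=18
  [5] ..#.# => #  t=2,i=16
  [4] ..#.. => .  t=0,i=15
  [3] ...## => #  t=0,i=23
  [2] ...#. => #  t=2,i=15
  [1] ....# => .  t=0,i=22
  [0] ..... => .  t=1,i=20
  bits 11111000100011001010000110101100 = 4169965996

4169965996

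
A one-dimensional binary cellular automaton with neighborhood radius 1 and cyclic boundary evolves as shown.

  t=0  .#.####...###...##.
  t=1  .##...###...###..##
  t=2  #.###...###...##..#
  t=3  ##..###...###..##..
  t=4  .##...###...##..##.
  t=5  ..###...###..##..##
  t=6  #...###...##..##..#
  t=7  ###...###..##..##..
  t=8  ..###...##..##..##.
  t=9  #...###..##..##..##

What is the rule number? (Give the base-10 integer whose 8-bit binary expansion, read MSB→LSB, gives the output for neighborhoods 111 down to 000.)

  nb ###: next=.  (t=0,i=4, bit7=0)
  nb ##.: next=#  (t=0,i=6, bit6=1)
  nb #.#: next=#  (t=0,i=2, bit5=1)
  nb #..: next=#  (t=0,i=7, bit4=1)
  nb .##: next=.  (t=0,i=3, bit3=0)
  nb .#.: next=#  (t=0,i=1, bit2=1)
  nb ..#: next=.  (t=0,i=0, bit1=0)
  nb ...: next=#  (t=0,i=8, bit0=1)
  bits 01110101 = 117

117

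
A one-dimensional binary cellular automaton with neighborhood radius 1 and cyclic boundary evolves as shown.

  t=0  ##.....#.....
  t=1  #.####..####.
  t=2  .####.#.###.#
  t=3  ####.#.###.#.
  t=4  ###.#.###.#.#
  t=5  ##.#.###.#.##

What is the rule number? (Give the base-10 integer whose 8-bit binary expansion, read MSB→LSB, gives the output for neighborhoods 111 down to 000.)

  [7] ### => #  t=1,i=3
  [6] ##. => .  t=0,i=1
  [5] #.# => #  t=1,i=1
  [4] #.. => #  t=0,i=2
  [3] .## => #  t=0,i=0
  [2] .#. => .  t=0,i=7
  [1] ..# => .  t=0,i=6
  [0] ... => #  t=0,i=3
  bits 10111001 = 185

185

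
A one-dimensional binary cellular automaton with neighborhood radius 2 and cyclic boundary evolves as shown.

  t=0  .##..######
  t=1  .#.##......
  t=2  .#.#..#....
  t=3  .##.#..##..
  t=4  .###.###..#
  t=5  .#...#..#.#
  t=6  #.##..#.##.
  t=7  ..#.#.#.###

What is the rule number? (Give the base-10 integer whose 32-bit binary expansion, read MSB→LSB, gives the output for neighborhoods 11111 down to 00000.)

  ##### -> .   bit 31 = 0  t=0,i=7
  ####. -> .   bit 30 = 0  t=0,i=9
  ###.# -> .   bit 29 = 0  t=0,i=10
  ###.. -> .   bit 28 = 0  t=4,i=7
  ##.## -> .   bit 27 = 0  t=0,i=0
  ##.#. -> #   bit 26 = 1  t=3,i=3
  ##..# -> #   bit 25 = 1  t=0,i=3
  ##... -> .   bit 24 = 0  t=1,i=5
  #.### -> #   bit 23 = 1  t=4,i=1
  #.##. -> #   bit 22 = 1  t=0,i=1
  #.#.# -> .   bit 21 = 0  t=5,i=10
  #.#.. -> .   bit 20 = 0  t=2,i=3
  #..## -> #   bit 19 = 1  t=0,i=4
  #..#. -> .   bit 18 = 0  t=2,i=5
  #...# -> #   bit 17 = 1  t=3,i=10
  #.... -> #   bit 16 = 1  t=1,i=6
  .#### -> .   bit 15 = 0  t=0,i=6
  .###. -> .   bit 14 = 0  t=4,i=2
  .##.# -> #   bit 13 = 1  t=3,i=2
  .##.. -> .   bit 12 = 0  t=0,i=2
  .#.## -> .   bit 11 = 0  t=1,i=2
  .#.#. -> #   bit 10 = 1  t=2,i=2
  .#..# -> #   bit 9 = 1  t=2,i=4
  .#... -> #   bit 8 = 1  t=2,i=7
  ..### -> .   bit 7 = 0  t=0,i=5
  ..##. -> #   bit 6 = 1  t=3,i=1
  ..#.# -> #   bit 5 = 1  t=1,i=1
  ..#.. -> .   bit 4 = 0  t=2,i=6
  ...## -> .   bit 3 = 0  t=3,i=0
  ...#. -> .   bit 2 = 0  t=1,i=0
  ....# -> .   bit 1 = 0  t=1,i=10
  ..... -> .   bit 0 = 0  t=1,i=7
  bits 00000110110010110010011101100000 = 113977184

113977184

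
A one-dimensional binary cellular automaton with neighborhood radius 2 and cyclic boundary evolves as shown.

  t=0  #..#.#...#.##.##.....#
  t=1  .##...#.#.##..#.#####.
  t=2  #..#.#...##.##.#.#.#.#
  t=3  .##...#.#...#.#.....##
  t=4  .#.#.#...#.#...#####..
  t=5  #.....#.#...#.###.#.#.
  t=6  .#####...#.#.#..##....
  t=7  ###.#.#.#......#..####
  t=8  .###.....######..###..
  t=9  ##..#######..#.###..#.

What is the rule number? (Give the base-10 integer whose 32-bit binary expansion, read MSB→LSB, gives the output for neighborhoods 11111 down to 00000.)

1733134735

  ##### -> .   bit 31 = 0  t=1,i=18
  ####. -> #   bit 30 = 1  t=1,i=19
  ###.# -> #   bit 29 = 1  t=5,i=16
  ###.. -> .   bit 28 = 0  t=1,i=20
  ##.## -> .   bit 27 = 0  t=0,i=13
  ##.#. -> #   bit 26 = 1  t=2,i=14
  ##..# -> #   bit 25 = 1  t=0,i=1
  ##... -> #   bit 24 = 1  t=0,i=16
  #.### -> .   bit 23 = 0  t=1,i=16
  #.##. -> #   bit 22 = 1  t=0,i=11
  #.#.# -> .   bit 21 = 0  t=1,i=8
  #.#.. -> .   bit 20 = 0  t=0,i=5
  #..## -> #   bit 19 = 1  t=1,i=0
  #..#. -> #   bit 18 = 1  t=0,i=2
  #...# -> .   bit 17 = 0  t=0,i=7
  #.... -> #   bit 16 = 1  t=0,i=17
  .#### -> #   bit 15 = 1  t=1,i=17
  .###. -> .   bit 14 = 0  t=5,i=15
  .##.# -> .   bit 13 = 0  t=0,i=12
  .##.. -> .   bit 12 = 0  t=0,i=0
  .#.## -> #   bit 11 = 1  t=0,i=10
  .#.#. -> .   bit 10 = 0  t=0,i=4
  .#..# -> .   bit 9 = 0  t=6,i=14
  .#... -> #   bit 8 = 1  t=0,i=6
  ..### -> #   bit 7 = 1  t=4,i=15
  ..##. -> .   bit 6 = 0  t=0,i=21
  ..#.# -> .   bit 5 = 0  t=0,i=3
  ..#.. -> .   bit 4 = 0  t=7,i=15
  ...## -> #   bit 3 = 1  t=0,i=20
  ...#. -> #   bit 2 = 1  t=0,i=8
  ....# -> #   bit 1 = 1  t=0,i=19
  ..... -> #   bit 0 = 1  t=0,i=18
  bits 01100111010011011000100110001111 = 1733134735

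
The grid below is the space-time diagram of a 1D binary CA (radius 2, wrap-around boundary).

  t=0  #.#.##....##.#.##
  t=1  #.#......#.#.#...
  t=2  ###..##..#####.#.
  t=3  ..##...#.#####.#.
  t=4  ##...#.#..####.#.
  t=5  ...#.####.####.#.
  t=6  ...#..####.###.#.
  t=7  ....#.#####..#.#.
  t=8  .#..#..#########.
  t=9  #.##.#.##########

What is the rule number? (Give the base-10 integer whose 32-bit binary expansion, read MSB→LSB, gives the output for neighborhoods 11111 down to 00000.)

  ##### -> #   bit 31 = 1  t=2,i=11
  ####. -> #   bit 30 = 1  t=2,i=12
  ###.# -> #   bit 29 = 1  t=0,i=0
  ###.. -> #   bit 28 = 1  t=2,i=2
  ##.## -> #   bit 27 = 1  t=5,i=9
  ##.#. -> .   bit 26 = 0  t=0,i=1
  ##..# -> #   bit 25 = 1  t=2,i=3
  ##... -> .   bit 24 = 0  t=0,i=6
  #.### -> .   bit 23 = 0  t=0,i=15
  #.##. -> .   bit 22 = 0  t=0,i=4
  #.#.# -> #   bit 21 = 1  t=0,i=2
  #.#.. -> #   bit 20 = 1  t=1,i=2
  #..## -> .   bit 19 = 0  t=2,i=4
  #..#. -> #   bit 18 = 1  t=7,i=12
  #...# -> #   bit 17 = 1  t=1,i=15
  #.... -> .   bit 16 = 0  t=0,i=7
  .#### -> #   bit 15 = 1  t=2,i=10
  .###. -> .   bit 14 = 0  t=0,i=16
  .##.# -> #   bit 13 = 1  t=0,i=11
  .##.. -> .   bit 12 = 0  t=0,i=5
  .#.## -> .   bit 11 = 0  t=0,i=3
  .#.#. -> #   bit 10 = 1  t=1,i=1
  .#..# -> #   bit 9 = 1  t=4,i=8
  .#... -> .   bit 8 = 0  t=1,i=3
  ..### -> #   bit 7 = 1  t=2,i=9
  ..##. -> .   bit 6 = 0  t=0,i=10
  ..#.# -> #   bit 5 = 1  t=1,i=0
  ..#.. -> .   bit 4 = 0  t=6,i=3
  ...## -> #   bit 3 = 1  t=0,i=9
  ...#. -> .   bit 2 = 0  t=1,i=8
  ....# -> .   bit 1 = 0  t=0,i=8
  ..... -> #   bit 0 = 1  t=1,i=5
  bits 11111010001101101010011010101001 = 4197885609

4197885609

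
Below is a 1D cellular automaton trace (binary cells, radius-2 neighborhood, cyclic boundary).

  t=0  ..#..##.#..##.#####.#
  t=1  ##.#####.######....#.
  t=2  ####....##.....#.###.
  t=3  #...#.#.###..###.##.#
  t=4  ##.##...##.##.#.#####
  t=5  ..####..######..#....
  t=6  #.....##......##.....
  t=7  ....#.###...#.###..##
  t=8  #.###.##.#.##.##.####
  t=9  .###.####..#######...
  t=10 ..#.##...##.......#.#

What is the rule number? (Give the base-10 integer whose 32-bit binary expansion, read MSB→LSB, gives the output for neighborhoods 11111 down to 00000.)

  #####|.  b31=0 t=0,i=16
  ####.|.  b30=0 t=0,i=17
  ###.#|.  b29=0 t=0,i=18
  ###..|.  b28=0 t=1,i=14
  ##.##|#  b27=1 t=0,i=13
  ##.#.|#  b26=1 t=0,i=7
  ##..#|#  b25=1 t=3,i=11
  ##...|#  b24=1 t=1,i=15
  #.###|#  b23=1 t=0,i=14
  #.##.|#  b22=1 t=1,i=0
  #.#.#|.  b21=0 t=3,i=6
  #.#..|.  b20=0 t=0,i=8
  #..##|#  b19=1 t=0,i=4
  #..#.|#  b18=1 t=0,i=1
  #...#|.  b17=0 t=3,i=2
  #....|.  b16=0 t=1,i=16
  .####|.  b15=0 t=0,i=15
  .###.|#  b14=1 t=2,i=18
  .##.#|#  b13=1 t=0,i=6
  .##..|#  b12=1 t=2,i=9
  .#.##|.  b11=0 t=1,i=20
  .#.#.|.  b10=0 t=3,i=5
  .#..#|#  b9=1 t=0,i=0
  .#...|.  b8=0 t=5,i=17
  ..###|.  b7=0 t=3,i=13
  ..##.|#  b6=1 t=0,i=5
  ..#.#|#  b5=1 t=1,i=19
  ..#..|.  b4=0 t=0,i=2
  ...##|.  b3=0 t=2,i=7
  ...#.|#  b2=1 t=1,i=18
  ....#|#  b1=1 t=1,i=17
  .....|.  b0=0 t=2,i=12
  bits 00001111110011000111001001100110 = 265056870

265056870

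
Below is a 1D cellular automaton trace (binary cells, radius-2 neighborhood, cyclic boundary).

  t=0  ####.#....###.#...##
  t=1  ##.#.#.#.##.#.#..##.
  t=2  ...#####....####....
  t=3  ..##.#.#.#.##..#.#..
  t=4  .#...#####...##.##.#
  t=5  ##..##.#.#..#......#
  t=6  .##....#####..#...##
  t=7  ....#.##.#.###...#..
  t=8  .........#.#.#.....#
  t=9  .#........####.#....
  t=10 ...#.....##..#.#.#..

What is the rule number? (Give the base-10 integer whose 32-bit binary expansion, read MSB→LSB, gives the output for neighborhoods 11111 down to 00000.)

  ##### -> #   bit 31 = 1  t=0,i=0
  ####. -> .   bit 30 = 0  t=0,i=2
  ###.# -> #   bit 29 = 1  t=0,i=3
  ###.. -> #   bit 28 = 1  t=2,i=7
  ##.## -> .   bit 27 = 0  t=1,i=19
  ##.#. -> .   bit 26 = 0  t=0,i=4
  ##..# -> #   bit 25 = 1  t=3,i=13
  ##... -> .   bit 24 = 0  t=2,i=8
  #.### -> #   bit 23 = 1  t=7,i=11
  #.##. -> .   bit 22 = 0  t=1,i=0
  #.#.# -> #   bit 21 = 1  t=1,i=3
  #.#.. -> #   bit 20 = 1  t=0,i=5
  #..## -> .   bit 19 = 0  t=1,i=16
  #..#. -> #   bit 18 = 1  t=3,i=14
  #...# -> .   bit 17 = 0  t=0,i=16
  #.... -> #   bit 16 = 1  t=0,i=7
  .#### -> .   bit 15 = 0  t=0,i=19
  .###. -> .   bit 14 = 0  t=0,i=11
  .##.# -> .   bit 13 = 0  t=1,i=1
  .##.. -> .   bit 12 = 0  t=3,i=12
  .#.## -> .   bit 11 = 0  t=1,i=8
  .#.#. -> #   bit 10 = 1  t=1,i=4
  .#..# -> #   bit 9 = 1  t=1,i=15
  .#... -> .   bit 8 = 0  t=0,i=6
  ..### -> #   bit 7 = 1  t=0,i=10
  ..##. -> .   bit 6 = 0  t=1,i=17
  ..#.# -> .   bit 5 = 0  t=3,i=15
  ..#.. -> .   bit 4 = 0  t=5,i=12
  ...## -> #   bit 3 = 1  t=0,i=9
  ...#. -> .   bit 2 = 0  t=7,i=3
  ....# -> .   bit 1 = 0  t=0,i=8
  ..... -> .   bit 0 = 0  t=2,i=0
  bits 10110010101101010000011010001000 = 2998208136

2998208136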